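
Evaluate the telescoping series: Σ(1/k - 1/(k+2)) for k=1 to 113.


Telescoping with gap 2: two head and two tail terms survive.
= (1 + 1/2) - (1/114 + 1/115)
= 3/2 - 1/114 - 1/115 = 9718/6555

Sum = 9718/6555


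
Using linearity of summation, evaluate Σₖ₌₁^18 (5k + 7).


Σ(5k+7) = 5·Σk + 7·n
= 5·171 + 7·18
= 855 + 126 = 981

Σ = 981


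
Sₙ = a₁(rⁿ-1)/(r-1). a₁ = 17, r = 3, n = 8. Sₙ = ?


Sₙ = 17×(3^8 - 1)/(3 - 1)
= 17×(6561 - 1)/2
= 17×6560/2
= 55760

S_8 = 55760


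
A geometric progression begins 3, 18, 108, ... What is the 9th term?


aₙ = a₁·r^(n-1)
= 3×6^8
= 3×1679616
= 5038848

a_9 = 5038848


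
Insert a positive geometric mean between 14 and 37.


GM = √(14×37) = √518 = 22.7596

GM = 22.7596


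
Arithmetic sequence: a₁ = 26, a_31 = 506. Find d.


d = (aₙ - a₁)/(n-1)
= (506 - 26)/(31-1)
= 480/30 = 16

d = 16


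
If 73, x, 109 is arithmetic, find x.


AM = (73 + 109)/2 = 182/2 = 91

AM = 91


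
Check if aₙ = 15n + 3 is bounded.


aₙ = 15n + 3 → as n→∞, aₙ→∞
No finite upper bound exists
The sequence is UNBOUNDED

Unbounded (aₙ → ∞ as n → ∞)


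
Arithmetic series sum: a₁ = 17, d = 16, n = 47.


aₙ = 17 + (47-1)×16 = 753
Sₙ = n(a₁+aₙ)/2 = 47×(17+753)/2
= 47×770/2 = 18095

S_47 = 18095


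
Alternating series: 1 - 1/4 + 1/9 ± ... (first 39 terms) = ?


S = 1 - 1/4 + 1/9 - 1/16 + 1/25 - 1/36 + 1/49 - 1/64 ± ...
= 0.8228
(Full series converges to +π²/12 ≈ +0.8225)

S_39 = 0.8228


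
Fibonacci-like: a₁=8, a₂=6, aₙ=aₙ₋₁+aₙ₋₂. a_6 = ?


Computing iteratively: 8, 6, 14, 20, 34, 54
a_6 = 54

a_6 = 54


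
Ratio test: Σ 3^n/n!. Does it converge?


aₙ = 3^n/n!
a_{n+1}/aₙ = 3^(n+1)/(n+1)! × n!/3^n
= 3/(n+1)
L = lim(n→∞) 3/(n+1) = 0
L < 1 → series CONVERGES

Converges (ratio test: L = 0 < 1)


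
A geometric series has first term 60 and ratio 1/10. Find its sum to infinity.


S∞ = a₁/(1-r) = 60/(1 - 1/10)
= 60/(9/10)
= 200/3

S∞ = 200/3


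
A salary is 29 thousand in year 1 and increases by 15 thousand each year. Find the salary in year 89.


aₙ = a₁ + (n-1)d
= 29 + (89-1)×15
= 29 + 1320
= 1349

a_89 = 1349


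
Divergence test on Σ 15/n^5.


lim(n→∞) 15/n^5 = 0
lim aₙ = 0 → nth-term test is INCONCLUSIVE
(Need other tests; this is actually a convergent p-series with p=5 > 1)

Inconclusive (lim aₙ = 0; need another test)


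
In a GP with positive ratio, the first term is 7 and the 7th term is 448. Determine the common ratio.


r^(n-1) = aₙ/a₁
r^6 = 448/7 = 64
r = 64^(1/6)
= ±2; taking r > 0 gives r = 2

r = 2


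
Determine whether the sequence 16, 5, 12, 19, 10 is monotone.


Differences: -11, 7, 7, -9
Difference at position 2 is +7 (> 0) but position 1 is -11 (< 0) — sequence both rises and falls
→ NOT monotonic

Not monotonic


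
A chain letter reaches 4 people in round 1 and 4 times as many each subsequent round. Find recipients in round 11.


aₙ = a₁·r^(n-1)
= 4×4^10
= 4×1048576
= 4194304

a_11 = 4194304


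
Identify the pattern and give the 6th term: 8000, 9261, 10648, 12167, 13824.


Pattern: perfect cubes: n³
Terms: 8000, 9261, 10648, 12167, 13824
Next term = 15625

Next term = 15625


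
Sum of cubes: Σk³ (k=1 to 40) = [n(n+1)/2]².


n(n+1)/2 = 40×41/2 = 820
Σk³ = 820² = 672400

Σk³ = 672400


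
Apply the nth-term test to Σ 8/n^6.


lim(n→∞) 8/n^6 = 0
lim aₙ = 0 → nth-term test is INCONCLUSIVE
(Need other tests; this is actually a convergent p-series with p=6 > 1)

Inconclusive (lim aₙ = 0; need another test)


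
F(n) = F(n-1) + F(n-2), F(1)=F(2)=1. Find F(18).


Fibonacci sequence: 1, 1, 2, 3, 5, 8, 13, 21, 34, 55, 89, ...
F(18) = 2584

F(18) = 2584


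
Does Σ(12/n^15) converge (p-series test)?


p-series test: Σ c/n^p converges if p > 1, diverges if p ≤ 1 (constant c > 0 doesn't affect convergence).
p = 15
15 > 1 → CONVERGES

Converges (p = 15 > 1)


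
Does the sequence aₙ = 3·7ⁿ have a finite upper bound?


aₙ = 3·7ⁿ → as n→∞, aₙ→∞ (since base 7 > 1)
No finite upper bound exists
The sequence is UNBOUNDED

Unbounded (aₙ → ∞ as n → ∞)


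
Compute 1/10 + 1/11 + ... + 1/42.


Σₖ₌10^42 1/k = 1/10 + 1/11 + 1/12 + ... + 1/42
= 29827525245202793/19914562703599200
≈ 1.4978

Sum = 29827525245202793/19914562703599200 ≈ 1.4978


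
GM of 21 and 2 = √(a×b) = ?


GM = √(21×2) = √42 = 6.4807

GM = 6.4807


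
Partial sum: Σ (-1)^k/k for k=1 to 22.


S = -1 + 1/2 - 1/3 + 1/4 - 1/5 + 1/6 - 1/7 + 1/8 ± ...
= -0.6709
(Full series converges to -ln(2) ≈ -0.6931)

S_22 = -0.6709


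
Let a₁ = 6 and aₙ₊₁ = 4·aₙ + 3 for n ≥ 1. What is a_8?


Computing step by step:
a_1 = 6
a_2 = 27
a_3 = 111
a_4 = 447
a_5 = 1791
a_6 = 7167
a_7 = 28671
a_8 = 114687


a_8 = 114687


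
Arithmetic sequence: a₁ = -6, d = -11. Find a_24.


aₙ = a₁ + (n-1)d
= -6 + (24-1)×-11
= -6 - 253
= -259

a_24 = -259


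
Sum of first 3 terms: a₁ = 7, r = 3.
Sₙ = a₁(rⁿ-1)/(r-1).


Sₙ = 7×(3^3 - 1)/(3 - 1)
= 7×(27 - 1)/2
= 7×26/2
= 91

S_3 = 91


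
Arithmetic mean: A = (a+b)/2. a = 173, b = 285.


AM = (173 + 285)/2 = 458/2 = 229

AM = 229


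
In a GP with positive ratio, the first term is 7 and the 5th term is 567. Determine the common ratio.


r^(n-1) = aₙ/a₁
r^4 = 567/7 = 81
r = 81^(1/4)
= ±3; taking r > 0 gives r = 3

r = 3


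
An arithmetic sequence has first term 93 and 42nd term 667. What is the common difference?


d = (aₙ - a₁)/(n-1)
= (667 - 93)/(42-1)
= 574/41 = 14

d = 14


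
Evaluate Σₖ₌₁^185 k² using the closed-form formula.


n = 185
n(n+1)(2n+1)/6 = 185×186×371/6
= 12766110/6 = 2127685

Σk² = 2127685


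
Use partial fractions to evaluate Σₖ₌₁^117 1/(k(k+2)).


1/(k(k+2)) = (1/2)·(1/k - 1/(k+2)) (partial fractions)
Telescoping: Σ = (1/2)·(1 + 1/2 - 1/118 - 1/119) = 10413/14042

Sum = 10413/14042


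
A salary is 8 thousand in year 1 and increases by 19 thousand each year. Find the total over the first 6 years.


aₙ = 8 + (6-1)×19 = 103
Sₙ = n(a₁+aₙ)/2 = 6×(8+103)/2
= 6×111/2 = 333

S_6 = 333


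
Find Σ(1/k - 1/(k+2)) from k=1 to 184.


Telescoping with gap 2: two head and two tail terms survive.
= (1 + 1/2) - (1/185 + 1/186)
= 3/2 - 1/185 - 1/186 = 25622/17205

Sum = 25622/17205


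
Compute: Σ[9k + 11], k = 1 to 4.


Σ(9k+11) = 9·Σk + 11·n
= 9·10 + 11·4
= 90 + 44 = 134

Σ = 134


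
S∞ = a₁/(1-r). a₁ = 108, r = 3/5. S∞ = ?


S∞ = a₁/(1-r) = 108/(1 - 3/5)
= 108/(2/5)
= 270

S∞ = 270


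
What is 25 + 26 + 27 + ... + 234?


Σₖ₌25^234 k = Σₖ₌₁^234 k − Σₖ₌₁^24 k
= 234·235/2 − 24·25/2
= 27495 − 300 = 27195

Σk = 27195


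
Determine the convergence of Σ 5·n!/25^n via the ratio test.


aₙ = 5·n!/25^n
a_{n+1}/aₙ = (n+1)!/25^(n+1) × 25^n/n!  (constant 5 cancels)
= (n+1)/25
L = lim(n→∞) (n+1)/25 = ∞
L > 1 → series DIVERGES

Diverges (ratio test: L = ∞ > 1)


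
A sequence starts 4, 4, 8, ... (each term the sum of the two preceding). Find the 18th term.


Computing iteratively: 4, 4, 8, 12, 20, 32, 52, 84, 136, 220, 356, 576, ...
a_18 = 10336

a_18 = 10336


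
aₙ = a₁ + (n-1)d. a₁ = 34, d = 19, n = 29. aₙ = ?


aₙ = a₁ + (n-1)d
= 34 + (29-1)×19
= 34 + 532
= 566

a_29 = 566


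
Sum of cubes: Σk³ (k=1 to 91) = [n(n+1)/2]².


n(n+1)/2 = 91×92/2 = 4186
Σk³ = 4186² = 17522596

Σk³ = 17522596


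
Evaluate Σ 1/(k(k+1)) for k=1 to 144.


1/(k(k+1)) = 1/k - 1/(k+1) (partial fractions)
Telescoping: Σ = 1 - 1/145 = 144/145

Sum = 144/145


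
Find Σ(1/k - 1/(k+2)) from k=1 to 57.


Telescoping with gap 2: two head and two tail terms survive.
= (1 + 1/2) - (1/58 + 1/59)
= 3/2 - 1/58 - 1/59 = 2508/1711

Sum = 2508/1711


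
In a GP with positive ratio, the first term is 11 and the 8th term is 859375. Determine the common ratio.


r^(n-1) = aₙ/a₁
r^7 = 859375/11 = 78125
r = 78125^(1/7)
= 5

r = 5


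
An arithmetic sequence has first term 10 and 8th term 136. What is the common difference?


d = (aₙ - a₁)/(n-1)
= (136 - 10)/(8-1)
= 126/7 = 18

d = 18


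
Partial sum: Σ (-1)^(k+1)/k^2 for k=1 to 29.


S = 1 - 1/4 + 1/9 - 1/16 + 1/25 - 1/36 + 1/49 - 1/64 ± ...
= 0.823
(Full series converges to +π²/12 ≈ +0.8225)

S_29 = 0.823


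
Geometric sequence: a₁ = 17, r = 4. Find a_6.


aₙ = a₁·r^(n-1)
= 17×4^5
= 17×1024
= 17408

a_6 = 17408


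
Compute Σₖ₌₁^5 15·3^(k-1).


Sₙ = 15×(3^5 - 1)/(3 - 1)
= 15×(243 - 1)/2
= 15×242/2
= 1815

S_5 = 1815


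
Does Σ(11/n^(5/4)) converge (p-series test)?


p-series test: Σ c/n^p converges if p > 1, diverges if p ≤ 1 (constant c > 0 doesn't affect convergence).
p = 5/4
5/4 > 1 → CONVERGES

Converges (p = 5/4 > 1)


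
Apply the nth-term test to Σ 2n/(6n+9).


lim(n→∞) 2n/(6n+9) = 2/6 = 1/3  (divide numerator and denominator by n)
lim aₙ = 1/3 ≠ 0 → series DIVERGES

Diverges (lim aₙ = 1/3 ≠ 0)


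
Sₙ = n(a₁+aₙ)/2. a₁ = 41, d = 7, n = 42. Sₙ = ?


aₙ = 41 + (42-1)×7 = 328
Sₙ = n(a₁+aₙ)/2 = 42×(41+328)/2
= 42×369/2 = 7749

S_42 = 7749


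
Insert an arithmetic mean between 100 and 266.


AM = (100 + 266)/2 = 366/2 = 183

AM = 183


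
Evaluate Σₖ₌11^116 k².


Σₖ₌11^116 k² = Σₖ₌₁^116 k² − Σₖ₌₁^10 k²
= 116·117·233/6 − 10·11·21/6
= 527046 − 385 = 526661

Σk² = 526661


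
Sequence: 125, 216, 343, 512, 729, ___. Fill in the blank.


Pattern: perfect cubes: n³
Terms: 125, 216, 343, 512, 729
Next term = 1000

Next term = 1000


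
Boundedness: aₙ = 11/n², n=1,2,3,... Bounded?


a₁ = 11, a₂ = 11/4, a₃ = 11/9, ...
0 < aₙ ≤ 11 for all n ≥ 1
The sequence IS bounded

Bounded (0 < aₙ ≤ 11)


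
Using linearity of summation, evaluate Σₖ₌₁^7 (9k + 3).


Σ(9k+3) = 9·Σk + 3·n
= 9·28 + 3·7
= 252 + 21 = 273

Σ = 273


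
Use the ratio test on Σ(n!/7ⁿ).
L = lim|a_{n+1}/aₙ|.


aₙ = n!/7^n
a_{n+1}/aₙ = (n+1)!/7^(n+1) × 7^n/n!
= (n+1)/7
L = lim(n→∞) (n+1)/7 = ∞
L > 1 → series DIVERGES

Diverges (ratio test: L = ∞ > 1)


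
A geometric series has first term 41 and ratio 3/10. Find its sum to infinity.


S∞ = a₁/(1-r) = 41/(1 - 3/10)
= 41/(7/10)
= 410/7

S∞ = 410/7


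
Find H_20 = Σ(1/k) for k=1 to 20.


H_20 = 1/1 + 1/2 + 1/3 + ... + 1/20
= 55835135/15519504
≈ 3.5977

H_20 = 55835135/15519504 ≈ 3.5977


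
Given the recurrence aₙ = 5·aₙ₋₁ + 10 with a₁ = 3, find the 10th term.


Computing step by step:
a_1 = 3
a_2 = 25
a_3 = 135
a_4 = 685
a_5 = 3435
a_6 = 17185
a_7 = 85935
a_8 = 429685
a_9 = 2148435
a_10 = 10742185


a_10 = 10742185


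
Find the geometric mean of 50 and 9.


GM = √(50×9) = √450 = 21.2132

GM = 21.2132


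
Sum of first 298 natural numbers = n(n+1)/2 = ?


n(n+1)/2 = 298×299/2 = 89102/2 = 44551

Σk = 44551


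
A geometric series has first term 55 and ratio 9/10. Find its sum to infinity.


S∞ = a₁/(1-r) = 55/(1 - 9/10)
= 55/(1/10)
= 550

S∞ = 550


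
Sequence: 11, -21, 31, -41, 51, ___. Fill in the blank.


Pattern: alternating sign, magnitude arithmetic (d=10)
Terms: 11, -21, 31, -41, 51
Next term = -61

Next term = -61


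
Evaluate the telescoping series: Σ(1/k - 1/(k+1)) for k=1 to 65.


Telescoping: adjacent terms cancel.
= 1/1 - 1/66
= 1 - 1/66 = 65/66

Sum = 65/66


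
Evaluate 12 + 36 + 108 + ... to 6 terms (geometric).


Sₙ = 12×(3^6 - 1)/(3 - 1)
= 12×(729 - 1)/2
= 12×728/2
= 4368

S_6 = 4368


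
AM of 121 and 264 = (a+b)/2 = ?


AM = (121 + 264)/2 = 385/2 = 192.5

AM = 192.5


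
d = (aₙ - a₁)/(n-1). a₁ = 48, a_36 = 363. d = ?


d = (aₙ - a₁)/(n-1)
= (363 - 48)/(36-1)
= 315/35 = 9

d = 9


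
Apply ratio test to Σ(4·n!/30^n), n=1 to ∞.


aₙ = 4·n!/30^n
a_{n+1}/aₙ = (n+1)!/30^(n+1) × 30^n/n!  (constant 4 cancels)
= (n+1)/30
L = lim(n→∞) (n+1)/30 = ∞
L > 1 → series DIVERGES

Diverges (ratio test: L = ∞ > 1)


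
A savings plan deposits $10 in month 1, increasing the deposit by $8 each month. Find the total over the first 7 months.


aₙ = 10 + (7-1)×8 = 58
Sₙ = n(a₁+aₙ)/2 = 7×(10+58)/2
= 7×68/2 = 238

S_7 = 238


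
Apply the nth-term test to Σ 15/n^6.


lim(n→∞) 15/n^6 = 0
lim aₙ = 0 → nth-term test is INCONCLUSIVE
(Need other tests; this is actually a convergent p-series with p=6 > 1)

Inconclusive (lim aₙ = 0; need another test)


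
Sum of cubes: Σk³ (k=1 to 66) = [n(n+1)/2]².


n(n+1)/2 = 66×67/2 = 2211
Σk³ = 2211² = 4888521

Σk³ = 4888521


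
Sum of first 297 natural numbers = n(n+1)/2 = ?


n(n+1)/2 = 297×298/2 = 88506/2 = 44253

Σk = 44253


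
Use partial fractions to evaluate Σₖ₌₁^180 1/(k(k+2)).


1/(k(k+2)) = (1/2)·(1/k - 1/(k+2)) (partial fractions)
Telescoping: Σ = (1/2)·(1 + 1/2 - 1/181 - 1/182) = 24525/32942

Sum = 24525/32942


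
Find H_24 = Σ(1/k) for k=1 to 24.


H_24 = 1/1 + 1/2 + 1/3 + ... + 1/24
= 1347822955/356948592
≈ 3.776

H_24 = 1347822955/356948592 ≈ 3.776


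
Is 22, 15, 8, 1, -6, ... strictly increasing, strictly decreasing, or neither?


Differences: -7, -7, -7, -7
All differences < 0 → strictly DECREASING

Monotonically decreasing


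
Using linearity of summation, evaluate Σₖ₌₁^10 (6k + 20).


Σ(6k+20) = 6·Σk + 20·n
= 6·55 + 20·10
= 330 + 200 = 530

Σ = 530


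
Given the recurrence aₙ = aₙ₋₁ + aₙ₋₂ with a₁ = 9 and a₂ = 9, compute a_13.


Computing iteratively: 9, 9, 18, 27, 45, 72, 117, 189, 306, 495, 801, 1296, ...
a_13 = 2097

a_13 = 2097


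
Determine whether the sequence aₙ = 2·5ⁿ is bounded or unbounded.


aₙ = 2·5ⁿ → as n→∞, aₙ→∞ (since base 5 > 1)
No finite upper bound exists
The sequence is UNBOUNDED

Unbounded (aₙ → ∞ as n → ∞)


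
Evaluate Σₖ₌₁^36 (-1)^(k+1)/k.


S = 1 - 1/2 + 1/3 - 1/4 + 1/5 - 1/6 + 1/7 - 1/8 ± ...
= 0.6795
(Full series converges to +ln(2) ≈ +0.6931)

S_36 = 0.6795


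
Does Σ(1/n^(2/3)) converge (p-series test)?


p-series test: Σ c/n^p converges if p > 1, diverges if p ≤ 1 (constant c > 0 doesn't affect convergence).
p = 2/3
2/3 ≤ 1 → DIVERGES

Diverges (p = 2/3 ≤ 1)


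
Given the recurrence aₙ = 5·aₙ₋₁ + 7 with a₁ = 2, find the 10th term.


Computing step by step:
a_1 = 2
a_2 = 17
a_3 = 92
a_4 = 467
a_5 = 2342
a_6 = 11717
a_7 = 58592
a_8 = 292967
a_9 = 1464842
a_10 = 7324217


a_10 = 7324217


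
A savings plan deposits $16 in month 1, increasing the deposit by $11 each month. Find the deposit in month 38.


aₙ = a₁ + (n-1)d
= 16 + (38-1)×11
= 16 + 407
= 423

a_38 = 423


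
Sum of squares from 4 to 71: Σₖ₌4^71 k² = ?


Σₖ₌4^71 k² = Σₖ₌₁^71 k² − Σₖ₌₁^3 k²
= 71·72·143/6 − 3·4·7/6
= 121836 − 14 = 121822

Σk² = 121822


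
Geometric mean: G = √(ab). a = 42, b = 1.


GM = √(42×1) = √42 = 6.4807

GM = 6.4807


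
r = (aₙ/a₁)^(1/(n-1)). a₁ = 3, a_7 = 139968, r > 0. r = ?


r^(n-1) = aₙ/a₁
r^6 = 139968/3 = 46656
r = 46656^(1/6)
= ±6; taking r > 0 gives r = 6

r = 6


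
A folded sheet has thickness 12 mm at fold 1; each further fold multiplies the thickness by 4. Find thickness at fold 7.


aₙ = a₁·r^(n-1)
= 12×4^6
= 12×4096
= 49152

a_7 = 49152


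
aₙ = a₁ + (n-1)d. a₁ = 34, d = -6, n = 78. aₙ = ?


aₙ = a₁ + (n-1)d
= 34 + (78-1)×-6
= 34 - 462
= -428

a_78 = -428


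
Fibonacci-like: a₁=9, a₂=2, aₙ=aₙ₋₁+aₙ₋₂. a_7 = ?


Computing iteratively: 9, 2, 11, 13, 24, 37, 61
a_7 = 61

a_7 = 61


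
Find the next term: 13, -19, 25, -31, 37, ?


Pattern: alternating sign, magnitude arithmetic (d=6)
Terms: 13, -19, 25, -31, 37
Next term = -43

Next term = -43


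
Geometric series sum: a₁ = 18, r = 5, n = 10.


Sₙ = 18×(5^10 - 1)/(5 - 1)
= 18×(9765625 - 1)/4
= 18×9765624/4
= 43945308

S_10 = 43945308


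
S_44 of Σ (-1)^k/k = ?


S = -1 + 1/2 - 1/3 + 1/4 - 1/5 + 1/6 - 1/7 + 1/8 ± ...
= -0.6819
(Full series converges to -ln(2) ≈ -0.6931)

S_44 = -0.6819


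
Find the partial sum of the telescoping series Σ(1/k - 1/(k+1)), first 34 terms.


Telescoping: adjacent terms cancel.
= 1/1 - 1/35
= 1 - 1/35 = 34/35

Sum = 34/35


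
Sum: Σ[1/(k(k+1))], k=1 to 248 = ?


1/(k(k+1)) = 1/k - 1/(k+1) (partial fractions)
Telescoping: Σ = 1 - 1/249 = 248/249

Sum = 248/249


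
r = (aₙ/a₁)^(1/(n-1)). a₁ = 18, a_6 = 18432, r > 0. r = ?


r^(n-1) = aₙ/a₁
r^5 = 18432/18 = 1024
r = 1024^(1/5)
= 4

r = 4


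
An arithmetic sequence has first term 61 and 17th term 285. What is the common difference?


d = (aₙ - a₁)/(n-1)
= (285 - 61)/(17-1)
= 224/16 = 14

d = 14


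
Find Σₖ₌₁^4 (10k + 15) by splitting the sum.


Σ(10k+15) = 10·Σk + 15·n
= 10·10 + 15·4
= 100 + 60 = 160

Σ = 160


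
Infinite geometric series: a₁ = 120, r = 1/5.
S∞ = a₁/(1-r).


S∞ = a₁/(1-r) = 120/(1 - 1/5)
= 120/(4/5)
= 150

S∞ = 150


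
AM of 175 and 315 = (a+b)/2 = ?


AM = (175 + 315)/2 = 490/2 = 245

AM = 245


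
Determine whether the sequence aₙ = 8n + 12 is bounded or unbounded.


aₙ = 8n + 12 → as n→∞, aₙ→∞
No finite upper bound exists
The sequence is UNBOUNDED

Unbounded (aₙ → ∞ as n → ∞)


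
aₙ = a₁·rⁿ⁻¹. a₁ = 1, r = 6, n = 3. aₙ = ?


aₙ = a₁·r^(n-1)
= 1×6^2
= 1×36
= 36

a_3 = 36


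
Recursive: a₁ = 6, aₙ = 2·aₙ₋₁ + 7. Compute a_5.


Computing step by step:
a_1 = 6
a_2 = 19
a_3 = 45
a_4 = 97
a_5 = 201


a_5 = 201


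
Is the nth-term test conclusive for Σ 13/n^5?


lim(n→∞) 13/n^5 = 0
lim aₙ = 0 → nth-term test is INCONCLUSIVE
(Need other tests; this is actually a convergent p-series with p=5 > 1)

Inconclusive (lim aₙ = 0; need another test)


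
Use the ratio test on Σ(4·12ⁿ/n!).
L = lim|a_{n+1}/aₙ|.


aₙ = 4·12^n/n!
a_{n+1}/aₙ = 12^(n+1)/(n+1)! × n!/12^n  (constant 4 cancels)
= 12/(n+1)
L = lim(n→∞) 12/(n+1) = 0
L < 1 → series CONVERGES

Converges (ratio test: L = 0 < 1)


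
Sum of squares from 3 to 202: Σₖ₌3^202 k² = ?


Σₖ₌3^202 k² = Σₖ₌₁^202 k² − Σₖ₌₁^2 k²
= 202·203·405/6 − 2·3·5/6
= 2767905 − 5 = 2767900

Σk² = 2767900


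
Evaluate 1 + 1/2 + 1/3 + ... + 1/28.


H_28 = 1/1 + 1/2 + 1/3 + ... + 1/28
= 315404588903/80313433200
≈ 3.9272

H_28 = 315404588903/80313433200 ≈ 3.9272


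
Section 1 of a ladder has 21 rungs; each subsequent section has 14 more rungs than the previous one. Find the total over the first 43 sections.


aₙ = 21 + (43-1)×14 = 609
Sₙ = n(a₁+aₙ)/2 = 43×(21+609)/2
= 43×630/2 = 13545

S_43 = 13545


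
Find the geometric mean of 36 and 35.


GM = √(36×35) = √1260 = 35.4965

GM = 35.4965


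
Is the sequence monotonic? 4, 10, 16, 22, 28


Differences: 6, 6, 6, 6
All differences > 0 → strictly INCREASING

Monotonically increasing


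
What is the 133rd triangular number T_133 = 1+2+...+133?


n(n+1)/2 = 133×134/2 = 17822/2 = 8911

Σk = 8911


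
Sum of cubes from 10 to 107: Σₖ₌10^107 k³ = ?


Σₖ₌10^107 k³ = [107·108/2]² − [9·10/2]²
= 33385284 − 2025 = 33383259

Σk³ = 33383259


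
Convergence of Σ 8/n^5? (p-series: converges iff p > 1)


p-series test: Σ c/n^p converges if p > 1, diverges if p ≤ 1 (constant c > 0 doesn't affect convergence).
p = 5
5 > 1 → CONVERGES

Converges (p = 5 > 1)


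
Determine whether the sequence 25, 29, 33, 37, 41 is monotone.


Differences: 4, 4, 4, 4
All differences > 0 → strictly INCREASING

Monotonically increasing


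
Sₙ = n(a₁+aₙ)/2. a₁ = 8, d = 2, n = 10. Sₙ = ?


aₙ = 8 + (10-1)×2 = 26
Sₙ = n(a₁+aₙ)/2 = 10×(8+26)/2
= 10×34/2 = 170

S_10 = 170


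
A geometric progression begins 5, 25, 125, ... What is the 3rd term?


aₙ = a₁·r^(n-1)
= 5×5^2
= 5×25
= 125

a_3 = 125


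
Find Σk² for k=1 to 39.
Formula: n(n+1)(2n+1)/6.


n = 39
n(n+1)(2n+1)/6 = 39×40×79/6
= 123240/6 = 20540

Σk² = 20540


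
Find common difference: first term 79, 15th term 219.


d = (aₙ - a₁)/(n-1)
= (219 - 79)/(15-1)
= 140/14 = 10

d = 10


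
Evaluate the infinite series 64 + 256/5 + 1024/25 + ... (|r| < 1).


S∞ = a₁/(1-r) = 64/(1 - 4/5)
= 64/(1/5)
= 320

S∞ = 320


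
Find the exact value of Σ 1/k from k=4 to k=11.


Σₖ₌4^11 1/k = 1/4 + 1/5 + 1/6 + 1/7 + 1/8 + 1/9 + 1/10 + 1/11
= 32891/27720
≈ 1.1865

Sum = 32891/27720 ≈ 1.1865


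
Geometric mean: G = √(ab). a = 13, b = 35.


GM = √(13×35) = √455 = 21.3307

GM = 21.3307


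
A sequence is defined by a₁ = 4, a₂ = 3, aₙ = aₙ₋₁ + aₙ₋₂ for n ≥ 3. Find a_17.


Computing iteratively: 4, 3, 7, 10, 17, 27, 44, 71, 115, 186, 301, 487, ...
a_17 = 5401

a_17 = 5401


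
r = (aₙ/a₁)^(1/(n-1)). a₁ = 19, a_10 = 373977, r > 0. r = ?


r^(n-1) = aₙ/a₁
r^9 = 373977/19 = 19683
r = 19683^(1/9)
= 3

r = 3


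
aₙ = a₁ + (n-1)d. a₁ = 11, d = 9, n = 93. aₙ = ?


aₙ = a₁ + (n-1)d
= 11 + (93-1)×9
= 11 + 828
= 839

a_93 = 839


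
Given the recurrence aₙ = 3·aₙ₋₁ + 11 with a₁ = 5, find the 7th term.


Computing step by step:
a_1 = 5
a_2 = 26
a_3 = 89
a_4 = 278
a_5 = 845
a_6 = 2546
a_7 = 7649


a_7 = 7649


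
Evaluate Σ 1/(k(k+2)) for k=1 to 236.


1/(k(k+2)) = (1/2)·(1/k - 1/(k+2)) (partial fractions)
Telescoping: Σ = (1/2)·(1 + 1/2 - 1/237 - 1/238) = 42067/56406

Sum = 42067/56406


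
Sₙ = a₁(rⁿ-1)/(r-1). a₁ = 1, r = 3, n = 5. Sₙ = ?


Sₙ = 1×(3^5 - 1)/(3 - 1)
= 1×(243 - 1)/2
= 1×242/2
= 121

S_5 = 121


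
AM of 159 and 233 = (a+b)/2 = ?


AM = (159 + 233)/2 = 392/2 = 196

AM = 196


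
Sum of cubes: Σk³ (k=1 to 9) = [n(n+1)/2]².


n(n+1)/2 = 9×10/2 = 45
Σk³ = 45² = 2025

Σk³ = 2025


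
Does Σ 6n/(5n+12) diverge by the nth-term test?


lim(n→∞) 6n/(5n+12) = 6/5 = 6/5  (divide numerator and denominator by n)
lim aₙ = 6/5 ≠ 0 → series DIVERGES

Diverges (lim aₙ = 6/5 ≠ 0)


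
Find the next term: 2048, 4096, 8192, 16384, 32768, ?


Pattern: powers of 2: 2ⁿ
Terms: 2048, 4096, 8192, 16384, 32768
Next term = 65536

Next term = 65536


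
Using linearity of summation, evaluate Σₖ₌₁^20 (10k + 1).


Σ(10k+1) = 10·Σk + 1·n
= 10·210 + 1·20
= 2100 + 20 = 2120

Σ = 2120


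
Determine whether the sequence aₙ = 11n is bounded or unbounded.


aₙ = 11n → as n→∞, aₙ→∞
No finite upper bound exists
The sequence is UNBOUNDED

Unbounded (aₙ → ∞ as n → ∞)


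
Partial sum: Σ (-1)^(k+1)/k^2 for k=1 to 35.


S = 1 - 1/4 + 1/9 - 1/16 + 1/25 - 1/36 + 1/49 - 1/64 ± ...
= 0.8229
(Full series converges to +π²/12 ≈ +0.8225)

S_35 = 0.8229


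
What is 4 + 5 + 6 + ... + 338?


Σₖ₌4^338 k = Σₖ₌₁^338 k − Σₖ₌₁^3 k
= 338·339/2 − 3·4/2
= 57291 − 6 = 57285

Σk = 57285


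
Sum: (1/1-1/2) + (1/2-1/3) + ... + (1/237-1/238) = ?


Telescoping: adjacent terms cancel.
= 1/1 - 1/238
= 1 - 1/238 = 237/238

Sum = 237/238


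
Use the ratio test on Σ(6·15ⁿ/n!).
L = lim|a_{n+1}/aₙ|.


aₙ = 6·15^n/n!
a_{n+1}/aₙ = 15^(n+1)/(n+1)! × n!/15^n  (constant 6 cancels)
= 15/(n+1)
L = lim(n→∞) 15/(n+1) = 0
L < 1 → series CONVERGES

Converges (ratio test: L = 0 < 1)


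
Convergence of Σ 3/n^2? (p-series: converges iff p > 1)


p-series test: Σ c/n^p converges if p > 1, diverges if p ≤ 1 (constant c > 0 doesn't affect convergence).
p = 2
2 > 1 → CONVERGES

Converges (p = 2 > 1)


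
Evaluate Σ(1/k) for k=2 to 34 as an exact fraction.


Σₖ₌2^34 1/k = 1/2 + 1/3 + 1/4 + ... + 1/34
= 40934600117149/13127595717600
≈ 3.1182

Sum = 40934600117149/13127595717600 ≈ 3.1182


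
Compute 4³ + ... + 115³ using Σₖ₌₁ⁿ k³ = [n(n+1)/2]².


Σₖ₌4^115 k³ = [115·116/2]² − [3·4/2]²
= 44488900 − 36 = 44488864

Σk³ = 44488864


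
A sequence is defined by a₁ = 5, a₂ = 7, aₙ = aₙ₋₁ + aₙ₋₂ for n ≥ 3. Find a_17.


Computing iteratively: 5, 7, 12, 19, 31, 50, 81, 131, 212, 343, 555, 898, ...
a_17 = 9959

a_17 = 9959


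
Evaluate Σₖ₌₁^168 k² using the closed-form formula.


n = 168
n(n+1)(2n+1)/6 = 168×169×337/6
= 9568104/6 = 1594684

Σk² = 1594684


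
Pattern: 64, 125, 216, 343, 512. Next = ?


Pattern: perfect cubes: n³
Terms: 64, 125, 216, 343, 512
Next term = 729

Next term = 729


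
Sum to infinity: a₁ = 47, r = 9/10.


S∞ = a₁/(1-r) = 47/(1 - 9/10)
= 47/(1/10)
= 470

S∞ = 470


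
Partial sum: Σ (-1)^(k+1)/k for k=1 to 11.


S = 1 - 1/2 + 1/3 - 1/4 + 1/5 - 1/6 + 1/7 - 1/8 ± ...
= 0.7365
(Full series converges to +ln(2) ≈ +0.6931)

S_11 = 0.7365


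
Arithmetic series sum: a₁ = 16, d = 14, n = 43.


aₙ = 16 + (43-1)×14 = 604
Sₙ = n(a₁+aₙ)/2 = 43×(16+604)/2
= 43×620/2 = 13330

S_43 = 13330


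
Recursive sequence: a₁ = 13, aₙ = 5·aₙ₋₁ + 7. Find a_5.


Computing step by step:
a_1 = 13
a_2 = 72
a_3 = 367
a_4 = 1842
a_5 = 9217


a_5 = 9217


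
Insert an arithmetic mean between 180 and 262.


AM = (180 + 262)/2 = 442/2 = 221

AM = 221


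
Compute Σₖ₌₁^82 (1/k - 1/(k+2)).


Telescoping with gap 2: two head and two tail terms survive.
= (1 + 1/2) - (1/83 + 1/84)
= 3/2 - 1/83 - 1/84 = 10291/6972

Sum = 10291/6972


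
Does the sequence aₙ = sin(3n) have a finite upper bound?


For all n, -1 ≤ sin(3n) ≤ 1, so -1 ≤ sin(3n) ≤ 1
Lower bound: -1, Upper bound: 1
The sequence IS bounded

Bounded (-1 ≤ aₙ ≤ 1)


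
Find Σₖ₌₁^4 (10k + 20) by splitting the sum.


Σ(10k+20) = 10·Σk + 20·n
= 10·10 + 20·4
= 100 + 80 = 180

Σ = 180


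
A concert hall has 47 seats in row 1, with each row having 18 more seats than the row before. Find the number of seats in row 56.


aₙ = a₁ + (n-1)d
= 47 + (56-1)×18
= 47 + 990
= 1037

a_56 = 1037


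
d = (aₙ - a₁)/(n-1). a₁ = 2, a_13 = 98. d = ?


d = (aₙ - a₁)/(n-1)
= (98 - 2)/(13-1)
= 96/12 = 8

d = 8


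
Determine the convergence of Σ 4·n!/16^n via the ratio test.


aₙ = 4·n!/16^n
a_{n+1}/aₙ = (n+1)!/16^(n+1) × 16^n/n!  (constant 4 cancels)
= (n+1)/16
L = lim(n→∞) (n+1)/16 = ∞
L > 1 → series DIVERGES

Diverges (ratio test: L = ∞ > 1)


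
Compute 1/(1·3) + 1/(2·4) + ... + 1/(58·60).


1/(k(k+2)) = (1/2)·(1/k - 1/(k+2)) (partial fractions)
Telescoping: Σ = (1/2)·(1 + 1/2 - 1/59 - 1/60) = 5191/7080

Sum = 5191/7080


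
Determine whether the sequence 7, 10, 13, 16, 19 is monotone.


Differences: 3, 3, 3, 3
All differences > 0 → strictly INCREASING

Monotonically increasing


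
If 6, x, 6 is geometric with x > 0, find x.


GM = √(6×6) = √36 = 6

GM = 6


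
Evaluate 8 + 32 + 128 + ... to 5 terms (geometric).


Sₙ = 8×(4^5 - 1)/(4 - 1)
= 8×(1024 - 1)/3
= 8×1023/3
= 2728

S_5 = 2728


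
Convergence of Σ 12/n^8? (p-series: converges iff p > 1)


p-series test: Σ c/n^p converges if p > 1, diverges if p ≤ 1 (constant c > 0 doesn't affect convergence).
p = 8
8 > 1 → CONVERGES

Converges (p = 8 > 1)


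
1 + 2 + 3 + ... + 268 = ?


n(n+1)/2 = 268×269/2 = 72092/2 = 36046

Σk = 36046


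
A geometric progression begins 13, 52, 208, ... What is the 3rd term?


aₙ = a₁·r^(n-1)
= 13×4^2
= 13×16
= 208

a_3 = 208


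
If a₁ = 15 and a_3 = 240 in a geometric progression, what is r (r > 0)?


r^(n-1) = aₙ/a₁
r^2 = 240/15 = 16
r = 16^(1/2)
= ±4; taking r > 0 gives r = 4

r = 4


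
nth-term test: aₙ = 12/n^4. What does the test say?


lim(n→∞) 12/n^4 = 0
lim aₙ = 0 → nth-term test is INCONCLUSIVE
(Need other tests; this is actually a convergent p-series with p=4 > 1)

Inconclusive (lim aₙ = 0; need another test)


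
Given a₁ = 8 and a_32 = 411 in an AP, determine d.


d = (aₙ - a₁)/(n-1)
= (411 - 8)/(32-1)
= 403/31 = 13

d = 13


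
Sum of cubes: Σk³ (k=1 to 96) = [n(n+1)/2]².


n(n+1)/2 = 96×97/2 = 4656
Σk³ = 4656² = 21678336

Σk³ = 21678336


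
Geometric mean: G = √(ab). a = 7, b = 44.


GM = √(7×44) = √308 = 17.5499

GM = 17.5499


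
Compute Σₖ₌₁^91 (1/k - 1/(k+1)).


Telescoping: adjacent terms cancel.
= 1/1 - 1/92
= 1 - 1/92 = 91/92

Sum = 91/92


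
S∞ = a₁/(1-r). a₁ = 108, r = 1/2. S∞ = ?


S∞ = a₁/(1-r) = 108/(1 - 1/2)
= 108/(1/2)
= 216

S∞ = 216


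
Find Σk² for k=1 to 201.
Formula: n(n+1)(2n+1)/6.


n = 201
n(n+1)(2n+1)/6 = 201×202×403/6
= 16362606/6 = 2727101

Σk² = 2727101


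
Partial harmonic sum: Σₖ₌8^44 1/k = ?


Σₖ₌8^44 1/k = 1/8 + 1/9 + 1/10 + ... + 1/44
= 16765630606168108789/9419588158802421600
≈ 1.7799

Sum = 16765630606168108789/9419588158802421600 ≈ 1.7799


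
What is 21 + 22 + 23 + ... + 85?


Σₖ₌21^85 k = Σₖ₌₁^85 k − Σₖ₌₁^20 k
= 85·86/2 − 20·21/2
= 3655 − 210 = 3445

Σk = 3445


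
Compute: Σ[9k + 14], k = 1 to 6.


Σ(9k+14) = 9·Σk + 14·n
= 9·21 + 14·6
= 189 + 84 = 273

Σ = 273


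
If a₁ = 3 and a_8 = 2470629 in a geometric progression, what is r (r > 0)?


r^(n-1) = aₙ/a₁
r^7 = 2470629/3 = 823543
r = 823543^(1/7)
= 7

r = 7


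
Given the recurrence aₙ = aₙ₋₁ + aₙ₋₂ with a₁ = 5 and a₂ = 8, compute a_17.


Computing iteratively: 5, 8, 13, 21, 34, 55, 89, 144, 233, 377, 610, 987, ...
a_17 = 10946

a_17 = 10946


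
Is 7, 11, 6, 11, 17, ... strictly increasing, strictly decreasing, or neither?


Differences: 4, -5, 5, 6
Difference at position 1 is +4 (> 0) but position 2 is -5 (< 0) — sequence both rises and falls
→ NOT monotonic

Not monotonic


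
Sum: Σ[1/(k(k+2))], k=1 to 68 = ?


1/(k(k+2)) = (1/2)·(1/k - 1/(k+2)) (partial fractions)
Telescoping: Σ = (1/2)·(1 + 1/2 - 1/69 - 1/70) = 3553/4830

Sum = 3553/4830


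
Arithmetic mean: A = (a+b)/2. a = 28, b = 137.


AM = (28 + 137)/2 = 165/2 = 82.5

AM = 82.5


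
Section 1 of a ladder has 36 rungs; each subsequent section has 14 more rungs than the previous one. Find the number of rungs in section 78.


aₙ = a₁ + (n-1)d
= 36 + (78-1)×14
= 36 + 1078
= 1114

a_78 = 1114


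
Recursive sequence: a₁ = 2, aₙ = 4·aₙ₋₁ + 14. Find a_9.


Computing step by step:
a_1 = 2
a_2 = 22
a_3 = 102
a_4 = 422
a_5 = 1702
a_6 = 6822
a_7 = 27302
a_8 = 109222
a_9 = 436902


a_9 = 436902


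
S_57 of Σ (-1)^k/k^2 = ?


S = -1 + 1/4 - 1/9 + 1/16 - 1/25 + 1/36 - 1/49 + 1/64 ± ...
= -0.8226
(Full series converges to -π²/12 ≈ -0.8225)

S_57 = -0.8226


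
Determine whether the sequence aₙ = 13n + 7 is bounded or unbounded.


aₙ = 13n + 7 → as n→∞, aₙ→∞
No finite upper bound exists
The sequence is UNBOUNDED

Unbounded (aₙ → ∞ as n → ∞)


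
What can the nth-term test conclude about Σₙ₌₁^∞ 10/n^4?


lim(n→∞) 10/n^4 = 0
lim aₙ = 0 → nth-term test is INCONCLUSIVE
(Need other tests; this is actually a convergent p-series with p=4 > 1)

Inconclusive (lim aₙ = 0; need another test)


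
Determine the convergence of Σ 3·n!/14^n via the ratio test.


aₙ = 3·n!/14^n
a_{n+1}/aₙ = (n+1)!/14^(n+1) × 14^n/n!  (constant 3 cancels)
= (n+1)/14
L = lim(n→∞) (n+1)/14 = ∞
L > 1 → series DIVERGES

Diverges (ratio test: L = ∞ > 1)


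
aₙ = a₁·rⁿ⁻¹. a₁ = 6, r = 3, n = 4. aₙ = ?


aₙ = a₁·r^(n-1)
= 6×3^3
= 6×27
= 162

a_4 = 162


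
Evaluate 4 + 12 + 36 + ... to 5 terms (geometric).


Sₙ = 4×(3^5 - 1)/(3 - 1)
= 4×(243 - 1)/2
= 4×242/2
= 484

S_5 = 484


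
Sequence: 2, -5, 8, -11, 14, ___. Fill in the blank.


Pattern: alternating sign, magnitude arithmetic (d=3)
Terms: 2, -5, 8, -11, 14
Next term = -17

Next term = -17


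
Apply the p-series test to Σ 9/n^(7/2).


p-series test: Σ c/n^p converges if p > 1, diverges if p ≤ 1 (constant c > 0 doesn't affect convergence).
p = 7/2
7/2 > 1 → CONVERGES

Converges (p = 7/2 > 1)


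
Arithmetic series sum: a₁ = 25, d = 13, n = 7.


aₙ = 25 + (7-1)×13 = 103
Sₙ = n(a₁+aₙ)/2 = 7×(25+103)/2
= 7×128/2 = 448

S_7 = 448


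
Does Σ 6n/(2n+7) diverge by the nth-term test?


lim(n→∞) 6n/(2n+7) = 6/2 = 3  (divide numerator and denominator by n)
lim aₙ = 3 ≠ 0 → series DIVERGES

Diverges (lim aₙ = 3 ≠ 0)


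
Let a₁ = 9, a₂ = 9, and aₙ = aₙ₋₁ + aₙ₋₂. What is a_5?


Computing iteratively: 9, 9, 18, 27, 45
a_5 = 45

a_5 = 45


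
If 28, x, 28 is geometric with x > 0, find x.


GM = √(28×28) = √784 = 28

GM = 28


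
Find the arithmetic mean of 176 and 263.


AM = (176 + 263)/2 = 439/2 = 219.5

AM = 219.5


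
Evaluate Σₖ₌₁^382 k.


n(n+1)/2 = 382×383/2 = 146306/2 = 73153

Σk = 73153


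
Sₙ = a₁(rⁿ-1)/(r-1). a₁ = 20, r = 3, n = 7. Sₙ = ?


Sₙ = 20×(3^7 - 1)/(3 - 1)
= 20×(2187 - 1)/2
= 20×2186/2
= 21860

S_7 = 21860


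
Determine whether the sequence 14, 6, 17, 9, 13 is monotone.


Differences: -8, 11, -8, 4
Difference at position 2 is +11 (> 0) but position 1 is -8 (< 0) — sequence both rises and falls
→ NOT monotonic

Not monotonic


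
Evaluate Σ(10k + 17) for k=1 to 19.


Σ(10k+17) = 10·Σk + 17·n
= 10·190 + 17·19
= 1900 + 323 = 2223

Σ = 2223


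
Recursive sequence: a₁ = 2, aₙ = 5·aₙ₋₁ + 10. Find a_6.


Computing step by step:
a_1 = 2
a_2 = 20
a_3 = 110
a_4 = 560
a_5 = 2810
a_6 = 14060


a_6 = 14060


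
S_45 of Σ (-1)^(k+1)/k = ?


S = 1 - 1/2 + 1/3 - 1/4 + 1/5 - 1/6 + 1/7 - 1/8 ± ...
= 0.7041
(Full series converges to +ln(2) ≈ +0.6931)

S_45 = 0.7041


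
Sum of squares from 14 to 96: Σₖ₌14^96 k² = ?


Σₖ₌14^96 k² = Σₖ₌₁^96 k² − Σₖ₌₁^13 k²
= 96·97·193/6 − 13·14·27/6
= 299536 − 819 = 298717

Σk² = 298717


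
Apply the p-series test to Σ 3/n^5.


p-series test: Σ c/n^p converges if p > 1, diverges if p ≤ 1 (constant c > 0 doesn't affect convergence).
p = 5
5 > 1 → CONVERGES

Converges (p = 5 > 1)


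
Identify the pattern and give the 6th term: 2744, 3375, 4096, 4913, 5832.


Pattern: perfect cubes: n³
Terms: 2744, 3375, 4096, 4913, 5832
Next term = 6859

Next term = 6859


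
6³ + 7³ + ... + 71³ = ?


Σₖ₌6^71 k³ = [71·72/2]² − [5·6/2]²
= 6533136 − 225 = 6532911

Σk³ = 6532911


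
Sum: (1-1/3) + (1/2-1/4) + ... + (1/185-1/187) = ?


Telescoping with gap 2: two head and two tail terms survive.
= (1 + 1/2) - (1/186 + 1/187)
= 3/2 - 1/186 - 1/187 = 25900/17391

Sum = 25900/17391


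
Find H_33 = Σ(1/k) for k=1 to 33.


H_33 = 1/1 + 1/2 + 1/3 + ... + 1/33
= 53676090078349/13127595717600
≈ 4.0888

H_33 = 53676090078349/13127595717600 ≈ 4.0888


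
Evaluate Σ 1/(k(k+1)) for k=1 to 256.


1/(k(k+1)) = 1/k - 1/(k+1) (partial fractions)
Telescoping: Σ = 1 - 1/257 = 256/257

Sum = 256/257


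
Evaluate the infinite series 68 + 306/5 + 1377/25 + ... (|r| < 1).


S∞ = a₁/(1-r) = 68/(1 - 9/10)
= 68/(1/10)
= 680

S∞ = 680


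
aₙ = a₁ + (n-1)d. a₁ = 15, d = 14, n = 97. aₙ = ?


aₙ = a₁ + (n-1)d
= 15 + (97-1)×14
= 15 + 1344
= 1359

a_97 = 1359


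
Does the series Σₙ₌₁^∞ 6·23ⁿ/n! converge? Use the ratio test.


aₙ = 6·23^n/n!
a_{n+1}/aₙ = 23^(n+1)/(n+1)! × n!/23^n  (constant 6 cancels)
= 23/(n+1)
L = lim(n→∞) 23/(n+1) = 0
L < 1 → series CONVERGES

Converges (ratio test: L = 0 < 1)


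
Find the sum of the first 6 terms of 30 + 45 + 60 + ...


aₙ = 30 + (6-1)×15 = 105
Sₙ = n(a₁+aₙ)/2 = 6×(30+105)/2
= 6×135/2 = 405

S_6 = 405


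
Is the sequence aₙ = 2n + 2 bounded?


aₙ = 2n + 2 → as n→∞, aₙ→∞
No finite upper bound exists
The sequence is UNBOUNDED

Unbounded (aₙ → ∞ as n → ∞)


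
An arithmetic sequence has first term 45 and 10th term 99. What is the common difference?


d = (aₙ - a₁)/(n-1)
= (99 - 45)/(10-1)
= 54/9 = 6

d = 6


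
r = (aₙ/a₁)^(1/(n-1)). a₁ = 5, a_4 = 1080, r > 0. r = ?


r^(n-1) = aₙ/a₁
r^3 = 1080/5 = 216
r = 216^(1/3)
= 6

r = 6


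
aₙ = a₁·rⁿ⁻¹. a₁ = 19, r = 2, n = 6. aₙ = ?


aₙ = a₁·r^(n-1)
= 19×2^5
= 19×32
= 608

a_6 = 608


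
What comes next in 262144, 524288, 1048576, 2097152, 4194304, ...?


Pattern: powers of 2: 2ⁿ
Terms: 262144, 524288, 1048576, 2097152, 4194304
Next term = 8388608

Next term = 8388608


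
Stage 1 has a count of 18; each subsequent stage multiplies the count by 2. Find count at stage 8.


aₙ = a₁·r^(n-1)
= 18×2^7
= 18×128
= 2304

a_8 = 2304


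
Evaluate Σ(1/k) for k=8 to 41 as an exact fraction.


Σₖ₌8^41 1/k = 1/8 + 1/9 + 1/10 + ... + 1/41
= 4865059788227699/2844937529085600
≈ 1.7101

Sum = 4865059788227699/2844937529085600 ≈ 1.7101


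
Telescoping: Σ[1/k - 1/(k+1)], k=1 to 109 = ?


Telescoping: adjacent terms cancel.
= 1/1 - 1/110
= 1 - 1/110 = 109/110

Sum = 109/110


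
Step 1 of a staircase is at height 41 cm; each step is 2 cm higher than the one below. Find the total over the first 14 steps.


aₙ = 41 + (14-1)×2 = 67
Sₙ = n(a₁+aₙ)/2 = 14×(41+67)/2
= 14×108/2 = 756

S_14 = 756


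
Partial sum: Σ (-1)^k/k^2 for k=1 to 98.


S = -1 + 1/4 - 1/9 + 1/16 - 1/25 + 1/36 - 1/49 + 1/64 ± ...
= -0.8224
(Full series converges to -π²/12 ≈ -0.8225)

S_98 = -0.8224


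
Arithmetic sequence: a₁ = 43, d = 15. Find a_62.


aₙ = a₁ + (n-1)d
= 43 + (62-1)×15
= 43 + 915
= 958

a_62 = 958


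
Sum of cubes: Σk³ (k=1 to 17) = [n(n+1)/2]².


n(n+1)/2 = 17×18/2 = 153
Σk³ = 153² = 23409

Σk³ = 23409


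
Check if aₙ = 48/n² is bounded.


a₁ = 48, a₂ = 48/4, a₃ = 48/9, ...
0 < aₙ ≤ 48 for all n ≥ 1
The sequence IS bounded

Bounded (0 < aₙ ≤ 48)


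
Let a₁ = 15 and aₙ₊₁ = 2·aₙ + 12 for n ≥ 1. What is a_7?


Computing step by step:
a_1 = 15
a_2 = 42
a_3 = 96
a_4 = 204
a_5 = 420
a_6 = 852
a_7 = 1716


a_7 = 1716


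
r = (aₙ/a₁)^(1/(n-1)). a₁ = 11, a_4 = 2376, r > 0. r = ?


r^(n-1) = aₙ/a₁
r^3 = 2376/11 = 216
r = 216^(1/3)
= 6

r = 6


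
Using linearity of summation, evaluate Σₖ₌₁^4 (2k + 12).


Σ(2k+12) = 2·Σk + 12·n
= 2·10 + 12·4
= 20 + 48 = 68

Σ = 68


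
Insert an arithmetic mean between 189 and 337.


AM = (189 + 337)/2 = 526/2 = 263

AM = 263


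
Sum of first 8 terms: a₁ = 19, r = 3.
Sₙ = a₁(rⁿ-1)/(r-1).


Sₙ = 19×(3^8 - 1)/(3 - 1)
= 19×(6561 - 1)/2
= 19×6560/2
= 62320

S_8 = 62320


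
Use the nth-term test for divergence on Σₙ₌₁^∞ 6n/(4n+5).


lim(n→∞) 6n/(4n+5) = 6/4 = 3/2  (divide numerator and denominator by n)
lim aₙ = 3/2 ≠ 0 → series DIVERGES

Diverges (lim aₙ = 3/2 ≠ 0)


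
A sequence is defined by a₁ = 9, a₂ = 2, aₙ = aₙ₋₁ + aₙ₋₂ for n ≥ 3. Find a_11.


Computing iteratively: 9, 2, 11, 13, 24, 37, 61, 98, 159, 257, 416
a_11 = 416

a_11 = 416
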